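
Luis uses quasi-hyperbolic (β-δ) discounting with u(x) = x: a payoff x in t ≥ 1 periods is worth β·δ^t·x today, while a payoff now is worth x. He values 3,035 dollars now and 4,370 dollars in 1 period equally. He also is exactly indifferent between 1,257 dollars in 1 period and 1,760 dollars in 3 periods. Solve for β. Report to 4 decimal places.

β ≈ 0.8218

The second indifference involves only future payoffs, so β cancels: β·δ^1·1257 = β·δ^3·1760, giving δ^2 = 1257/1760 = 0.71420, so δ = 0.84511.
Substituting δ into 3035 = β·δ·4370: β = 3035/(3693.114) ≈ 0.8218.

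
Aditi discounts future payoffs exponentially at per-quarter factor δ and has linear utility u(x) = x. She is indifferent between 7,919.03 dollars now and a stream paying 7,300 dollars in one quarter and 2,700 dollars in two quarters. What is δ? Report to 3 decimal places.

δ ≈ 0.830

Present value of the stream is 7300·δ + 2700·δ². Indifference gives 7300δ + 2700δ² = 7919.03.
So 2700δ² + 7300δ − 7919.03 = 0.
The positive root is δ = [−7300 + √(7300² + 4·2700·7919.03)] / (2·2700) = (−7300 + 11782.000)/5400 ≈ 0.830.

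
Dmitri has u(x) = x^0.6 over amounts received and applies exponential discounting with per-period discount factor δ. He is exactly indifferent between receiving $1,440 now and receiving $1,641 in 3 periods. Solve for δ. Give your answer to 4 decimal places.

δ ≈ 0.9742

The payoff in 3 periods is discounted by δ^3, so u(1440) = δ^3·u(1641) and δ^3 = u(1440)/u(1641).
Since u(x) = x^0.6, δ^3 = (1440/1641)^0.6 = 0.87751^0.6 = 0.92460.
Hence δ = (0.92460)^(1/3) = 0.974206.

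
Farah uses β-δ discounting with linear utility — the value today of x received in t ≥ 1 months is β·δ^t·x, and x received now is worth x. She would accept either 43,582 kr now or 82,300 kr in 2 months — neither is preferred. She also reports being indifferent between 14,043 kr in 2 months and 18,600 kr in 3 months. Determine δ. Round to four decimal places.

From the later pair, β·δ^2·14043 = β·δ^3·18600; dividing through, δ = 14043/18600 = 0.75500.

δ ≈ 0.7550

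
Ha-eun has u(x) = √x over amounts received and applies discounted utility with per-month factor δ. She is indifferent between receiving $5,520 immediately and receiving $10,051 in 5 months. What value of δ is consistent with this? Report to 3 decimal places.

δ ≈ 0.942

Indifference means u(5520) = δ^5 · u(10051), so δ^5 = u(5520)/u(10051).
With u(x) = √x: δ^5 = √5520/√10051 = √(5520/10051) = 0.74108.
So δ = 0.74108^(1/5) ≈ 0.942.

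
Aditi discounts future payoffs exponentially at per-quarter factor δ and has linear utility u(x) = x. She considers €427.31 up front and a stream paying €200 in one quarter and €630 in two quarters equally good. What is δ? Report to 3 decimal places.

δ ≈ 0.680

Present value of the stream is 200·δ + 630·δ². Indifference gives 200δ + 630δ² = 427.31.
Rearranged: 630δ² + 200δ − 427.31 = 0.
The positive root is δ = [−200 + √(200² + 4·630·427.31)] / (2·630) = (−200 + 1056.798)/1260 ≈ 0.680.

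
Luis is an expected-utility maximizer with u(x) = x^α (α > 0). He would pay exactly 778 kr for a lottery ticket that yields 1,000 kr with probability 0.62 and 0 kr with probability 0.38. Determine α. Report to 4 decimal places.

α ≈ 1.9043

EU(lottery) = 0.62·1000^α + 0.38·0 = 0.62·1000^α.
Indifference: 778^α = 0.62·1000^α, so (778/1000)^α = 0.62.
Take logs: α = ln 0.62 / ln(778/1000) ≈ 1.904307.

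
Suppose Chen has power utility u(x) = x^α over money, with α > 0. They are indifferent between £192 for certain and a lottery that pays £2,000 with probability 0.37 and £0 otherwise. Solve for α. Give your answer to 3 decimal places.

α ≈ 0.424

Since u(0) = 0, the lottery's EU is 0.37·2000^α.
Setting u(192) equal to that: 192^α = 0.37·2000^α ⇒ (192/2000)^α = 0.37.
Taking logs: α·ln(192/2000) = ln(0.37), so α = -0.994252 / -2.343407 ≈ 0.424.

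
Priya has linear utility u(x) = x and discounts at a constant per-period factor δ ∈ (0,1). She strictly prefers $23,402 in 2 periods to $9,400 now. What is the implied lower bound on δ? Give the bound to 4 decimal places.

The preference means 9400 < δ^2·23402.
Dividing by 23402: δ^2 > 0.40168. Both sides are positive, so the square root keeps the direction.
δ > 0.40168^(1/2) = 0.6338.

δ > 0.6338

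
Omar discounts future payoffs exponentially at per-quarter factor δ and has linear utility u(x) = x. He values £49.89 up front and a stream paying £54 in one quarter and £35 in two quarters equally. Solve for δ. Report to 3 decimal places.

δ ≈ 0.650

The stream is worth 54δ + 35δ² today, so 54δ + 35δ² = 49.89.
That is, 35δ² + 54δ − 49.89 = 0, a quadratic in δ.
The positive root is δ = [−54 + √(54² + 4·35·49.89)] / (2·35) = (−54 + 99.502)/70 ≈ 0.650.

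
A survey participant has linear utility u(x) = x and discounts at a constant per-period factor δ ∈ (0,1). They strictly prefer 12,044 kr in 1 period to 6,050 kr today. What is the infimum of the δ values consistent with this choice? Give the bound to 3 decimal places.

Under u(x) = x this choice says 6050 < δ·12044.
So δ > 6050/12044 = 0.50232.

δ > 0.502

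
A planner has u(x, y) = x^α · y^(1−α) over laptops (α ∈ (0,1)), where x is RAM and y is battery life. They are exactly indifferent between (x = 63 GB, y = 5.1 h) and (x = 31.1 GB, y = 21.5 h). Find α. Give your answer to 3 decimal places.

The Cobb–Douglas utilities coincide, so 63^α·5.1^(1−α) = 31.1^α·21.5^(1−α).
Rearrange to (63/31.1)^α = (21.5/5.1)^(1−α) and take logs: α·0.705927 = (1−α)·1.438812.
With A = 0.705927 and B = 1.438812: α·A = (1−α)·B, so α = B/(A+B) = 1.438812/2.144739 ≈ 0.671.

α ≈ 0.671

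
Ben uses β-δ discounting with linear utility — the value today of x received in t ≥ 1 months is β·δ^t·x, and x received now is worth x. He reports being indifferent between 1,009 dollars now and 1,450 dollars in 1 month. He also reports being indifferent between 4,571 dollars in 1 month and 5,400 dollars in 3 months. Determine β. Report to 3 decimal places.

From the later pair, β·δ^1·4571 = β·δ^3·5400; dividing through, δ^2 = 4571/5400 = 0.84648, so δ = 0.92004.
Substituting δ into 1009 = β·δ·1450: β = 1009/(1334.064) ≈ 0.756.

β ≈ 0.756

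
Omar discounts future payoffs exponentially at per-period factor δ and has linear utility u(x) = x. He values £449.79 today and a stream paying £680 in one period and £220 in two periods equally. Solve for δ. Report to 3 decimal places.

δ ≈ 0.560

The stream is worth 680δ + 220δ² today, so 680δ + 220δ² = 449.79.
That is, 220δ² + 680δ − 449.79 = 0, a quadratic in δ.
δ = (−680 + √(680² + 4·220·449.79)) / (2·220) = (−680 + √858215.20) / 440 ≈ 0.560.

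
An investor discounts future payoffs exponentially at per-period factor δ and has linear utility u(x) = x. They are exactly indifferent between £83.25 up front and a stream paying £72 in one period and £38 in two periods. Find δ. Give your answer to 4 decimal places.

δ ≈ 0.8100

Equating present values: 83.25 = 72δ + 38δ².
So 38δ² + 72δ − 83.25 = 0.
The positive root is δ = [−72 + √(72² + 4·38·83.25)] / (2·38) = (−72 + 133.559)/76 ≈ 0.8100.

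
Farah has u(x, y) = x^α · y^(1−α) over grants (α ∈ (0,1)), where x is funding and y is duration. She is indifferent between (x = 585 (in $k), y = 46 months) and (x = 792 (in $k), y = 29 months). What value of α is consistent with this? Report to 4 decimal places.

The Cobb–Douglas utilities coincide, so 585^α·46^(1−α) = 792^α·29^(1−α).
(585/792)^α = (29/46)^(1−α); take logs: α·ln(585/792) = (1−α)·ln(29/46), i.e. α·-0.3029495 = (1−α)·-0.4613456.
With A = -0.3029495 and B = -0.4613456: α·A = (1−α)·B, so α = B/(A+B) = -0.4613456/-0.7642951 ≈ 0.6036.

α ≈ 0.6036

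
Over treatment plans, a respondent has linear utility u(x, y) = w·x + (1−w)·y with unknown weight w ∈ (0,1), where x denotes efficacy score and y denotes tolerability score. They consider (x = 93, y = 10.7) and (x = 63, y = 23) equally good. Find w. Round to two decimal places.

w = 0.29

Equating utilities: w·93 + (1−w)·10.7 = w·63 + (1−w)·23.
Collecting terms: w·30 = (1−w)·12.3.
Hence w = 12.3/(30+12.3) = 12.3/42.3 = 0.29.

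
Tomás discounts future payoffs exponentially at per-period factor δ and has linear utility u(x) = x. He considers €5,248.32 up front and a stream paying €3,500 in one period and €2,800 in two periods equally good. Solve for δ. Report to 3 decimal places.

δ ≈ 0.880

Equating present values: 5248.32 = 3500δ + 2800δ².
Rearranged: 2800δ² + 3500δ − 5248.32 = 0.
By the quadratic formula (taking the positive root), δ = (−3500 + √71031184.00) / 5600 ≈ 0.880.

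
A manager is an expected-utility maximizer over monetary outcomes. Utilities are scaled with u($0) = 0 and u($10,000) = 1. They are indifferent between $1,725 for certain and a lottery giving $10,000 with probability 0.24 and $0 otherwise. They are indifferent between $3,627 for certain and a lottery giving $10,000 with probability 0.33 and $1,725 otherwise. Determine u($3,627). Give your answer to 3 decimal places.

First, u($1,725) = 0.24·u($10,000) + 0.76·u($0) = 0.24.
Then u($3,627) = 0.33·u($10,000) + 0.67·u($1,725) = 0.33·1.00 + 0.67·0.24 = 0.4908.

0.491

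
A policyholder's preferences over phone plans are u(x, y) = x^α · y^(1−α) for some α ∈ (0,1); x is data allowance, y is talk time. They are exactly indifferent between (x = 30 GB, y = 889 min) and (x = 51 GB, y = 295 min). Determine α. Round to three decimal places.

Indifference: 30^α · 889^(1−α) = 51^α · 295^(1−α).
Taking logs: α·ln 30 + (1−α)·ln 889 = α·ln 51 + (1−α)·ln 295, i.e. α·-0.530628 = (1−α)·-1.103122.
So α/(1−α) = (-1.103122)/(-0.530628) = 2.078899, and α = 2.078899/3.078899 ≈ 0.675.

α ≈ 0.675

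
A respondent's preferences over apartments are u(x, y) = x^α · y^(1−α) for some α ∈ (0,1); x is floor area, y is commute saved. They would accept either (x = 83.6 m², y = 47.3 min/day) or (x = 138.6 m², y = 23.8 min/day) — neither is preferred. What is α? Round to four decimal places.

Set the two utilities equal: 83.6^α·47.3^(1−α) = 138.6^α·23.8^(1−α).
Rearrange to (83.6/138.6)^α = (23.8/47.3)^(1−α) and take logs: α·-0.5055486 = (1−α)·-0.6868247.
With A = -0.5055486 and B = -0.6868247: α·A = (1−α)·B, so α = B/(A+B) = -0.6868247/-1.1923733 ≈ 0.5760.

α ≈ 0.5760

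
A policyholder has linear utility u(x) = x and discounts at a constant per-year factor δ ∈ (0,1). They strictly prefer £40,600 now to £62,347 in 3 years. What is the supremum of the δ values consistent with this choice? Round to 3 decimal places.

The preference means 40600 > δ^3·62347.
So δ^3 < 40600/62347 = 0.65119; taking the cube root of both positive sides preserves the inequality.
δ < (40600/62347)^(1/3) ≈ 0.867.

δ < 0.867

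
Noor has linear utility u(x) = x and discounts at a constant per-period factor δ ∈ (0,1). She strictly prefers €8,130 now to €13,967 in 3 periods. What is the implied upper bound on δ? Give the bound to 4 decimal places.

Comparing present values: 8130 > δ^3·13967.
Hence δ^3 < 8130/13967 = 0.58209, and x ↦ x^(1/3) is increasing on (0,∞).
δ < 0.58209^(1/3) = 0.8350.

δ < 0.8350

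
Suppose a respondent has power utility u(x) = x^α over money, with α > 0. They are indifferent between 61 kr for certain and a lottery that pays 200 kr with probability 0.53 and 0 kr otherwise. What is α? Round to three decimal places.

Since u(0) = 0, the lottery's EU is 0.53·200^α.
Indifference: 61^α = 0.53·200^α, so (61/200)^α = 0.53.
Take logs: α = ln 0.53 / ln(61/200) ≈ 0.53466.

α ≈ 0.535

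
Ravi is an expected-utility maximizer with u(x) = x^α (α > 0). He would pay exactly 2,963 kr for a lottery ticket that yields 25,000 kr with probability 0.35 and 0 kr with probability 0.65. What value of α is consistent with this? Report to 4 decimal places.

α ≈ 0.4923

The lottery's expected utility is 0.35·u(25000) + 0.65·u(0) = 0.35·25000^α (since u(0) = 0 for α > 0).
Setting u(2963) equal to that: 2963^α = 0.35·25000^α ⇒ (2963/25000)^α = 0.35.
Taking logs: α·ln(2963/25000) = ln(0.35), so α = -1.0498221 / -2.1326736 ≈ 0.4923.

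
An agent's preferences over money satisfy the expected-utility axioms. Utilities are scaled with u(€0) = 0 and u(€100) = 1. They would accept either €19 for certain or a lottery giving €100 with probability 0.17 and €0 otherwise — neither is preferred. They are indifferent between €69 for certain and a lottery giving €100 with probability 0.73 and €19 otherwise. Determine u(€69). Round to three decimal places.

0.776

From the first indifference, u(€19) = 0.17·u(€100) + 0.83·u(€0) = 0.17·1 + 0.83·0 = 0.17.
Then u(€69) = 0.73·u(€100) + 0.27·u(€19) = 0.73·1.00 + 0.27·0.17 = 0.7759.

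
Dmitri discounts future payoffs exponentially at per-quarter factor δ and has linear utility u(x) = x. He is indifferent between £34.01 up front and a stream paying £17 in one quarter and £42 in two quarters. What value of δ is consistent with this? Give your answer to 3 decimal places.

δ ≈ 0.720

Present value of the stream is 17·δ + 42·δ². Indifference gives 17δ + 42δ² = 34.01.
So 42δ² + 17δ − 34.01 = 0.
δ = (−17 + √(17² + 4·42·34.01)) / (2·42) = (−17 + √6002.68) / 84 ≈ 0.720.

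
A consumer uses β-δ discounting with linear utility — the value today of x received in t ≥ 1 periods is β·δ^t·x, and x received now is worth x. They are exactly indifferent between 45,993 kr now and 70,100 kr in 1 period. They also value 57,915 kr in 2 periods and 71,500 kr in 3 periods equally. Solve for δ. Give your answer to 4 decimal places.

Both payoffs in the second observation are in the future, so β drops out: δ^2·57915 = δ^3·71500 ⇒ δ = 57915/71500 = 0.81000.

δ ≈ 0.8100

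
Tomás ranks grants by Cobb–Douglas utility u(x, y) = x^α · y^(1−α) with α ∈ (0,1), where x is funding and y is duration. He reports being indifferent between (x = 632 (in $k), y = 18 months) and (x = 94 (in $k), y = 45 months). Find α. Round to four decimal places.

The Cobb–Douglas utilities coincide, so 632^α·18^(1−α) = 94^α·45^(1−α).
(632/94)^α = (45/18)^(1−α); take logs: α·ln(632/94) = (1−α)·ln(45/18), i.e. α·1.9055946 = (1−α)·0.9162907.
With A = 1.9055946 and B = 0.9162907: α·A = (1−α)·B, so α = B/(A+B) = 0.9162907/2.8218853 ≈ 0.3247.

α ≈ 0.3247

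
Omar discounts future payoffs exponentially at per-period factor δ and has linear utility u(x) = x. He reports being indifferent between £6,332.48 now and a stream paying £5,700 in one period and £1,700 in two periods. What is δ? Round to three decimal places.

The stream is worth 5700δ + 1700δ² today, so 5700δ + 1700δ² = 6332.48.
So 1700δ² + 5700δ − 6332.48 = 0.
The positive root is δ = [−5700 + √(5700² + 4·1700·6332.48)] / (2·1700) = (−5700 + 8692.000)/3400 ≈ 0.880.

δ ≈ 0.880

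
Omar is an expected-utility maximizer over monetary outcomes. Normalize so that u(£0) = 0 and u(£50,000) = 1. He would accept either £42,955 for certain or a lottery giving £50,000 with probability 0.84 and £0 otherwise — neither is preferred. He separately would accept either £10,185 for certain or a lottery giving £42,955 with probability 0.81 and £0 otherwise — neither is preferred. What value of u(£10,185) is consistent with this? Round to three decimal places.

The first gamble pins u(£42,955): it must equal 0.84·1 + 0.16·0 = 0.84.
Then u(£10,185) = 0.81·u(£42,955) + 0.19·u(£0) = 0.81·0.84 + 0.19·0.00 = 0.6804.

0.680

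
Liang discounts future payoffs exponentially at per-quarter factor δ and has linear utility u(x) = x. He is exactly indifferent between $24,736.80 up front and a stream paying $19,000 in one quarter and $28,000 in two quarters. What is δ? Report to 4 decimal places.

δ ≈ 0.6600

Equating present values: 24736.80 = 19000δ + 28000δ².
That is, 28000δ² + 19000δ − 24736.80 = 0, a quadratic in δ.
By the quadratic formula (taking the positive root), δ = (−19000 + √3131521600.00) / 56000 ≈ 0.6600.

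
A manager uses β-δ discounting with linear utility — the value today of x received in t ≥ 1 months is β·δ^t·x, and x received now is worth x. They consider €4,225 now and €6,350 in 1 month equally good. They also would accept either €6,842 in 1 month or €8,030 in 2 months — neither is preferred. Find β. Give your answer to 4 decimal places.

The second indifference involves only future payoffs, so β cancels: β·δ^1·6842 = β·δ^2·8030, giving δ = 6842/8030 = 0.85205.
Substituting δ into 4225 = β·δ·6350: β = 4225/(5410.548) ≈ 0.7809.

β ≈ 0.7809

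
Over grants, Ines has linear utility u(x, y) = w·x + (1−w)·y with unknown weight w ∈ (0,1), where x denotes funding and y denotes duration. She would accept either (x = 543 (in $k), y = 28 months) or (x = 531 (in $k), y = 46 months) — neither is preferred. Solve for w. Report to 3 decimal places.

w = 0.600

u(543,28) = u(531,46) means w·543 + (1−w)·28 = w·531 + (1−w)·46.
Collecting terms: w·12 = (1−w)·18.
So w/(1−w) = 18/12 = 1.5000, giving w = 18/(12+18) = 0.600.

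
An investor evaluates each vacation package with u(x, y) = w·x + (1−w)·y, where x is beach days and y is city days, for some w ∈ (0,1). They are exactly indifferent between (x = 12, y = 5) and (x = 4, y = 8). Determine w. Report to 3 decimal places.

Equating utilities: w·12 + (1−w)·5 = w·4 + (1−w)·8.
w·(12−4) = (1−w)·(8−5), i.e. w·8 = (1−w)·3.
So w/(1−w) = 3/8 = 0.3750, giving w = 3/(8+3) = 0.273.

w = 0.273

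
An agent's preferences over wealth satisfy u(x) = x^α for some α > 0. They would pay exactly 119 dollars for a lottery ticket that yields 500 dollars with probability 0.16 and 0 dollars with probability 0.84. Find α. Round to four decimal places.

EU(lottery) = 0.16·500^α + 0.84·0 = 0.16·500^α.
Setting u(119) equal to that: 119^α = 0.16·500^α ⇒ (119/500)^α = 0.16.
Taking logs: α·ln(119/500) = ln(0.16), so α = -1.8325815 / -1.4354846 ≈ 1.2766.

α ≈ 1.2766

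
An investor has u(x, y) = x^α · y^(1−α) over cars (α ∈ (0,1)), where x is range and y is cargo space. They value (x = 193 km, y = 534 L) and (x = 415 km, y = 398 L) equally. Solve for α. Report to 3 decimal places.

Indifference: 193^α · 534^(1−α) = 415^α · 398^(1−α).
Rearrange to (193/415)^α = (398/534)^(1−α) and take logs: α·-0.765588 = (1−α)·-0.293944.
Thus α·(-1.059532) = -0.293944, so α = -0.293944/-1.059532 ≈ 0.277.

α ≈ 0.277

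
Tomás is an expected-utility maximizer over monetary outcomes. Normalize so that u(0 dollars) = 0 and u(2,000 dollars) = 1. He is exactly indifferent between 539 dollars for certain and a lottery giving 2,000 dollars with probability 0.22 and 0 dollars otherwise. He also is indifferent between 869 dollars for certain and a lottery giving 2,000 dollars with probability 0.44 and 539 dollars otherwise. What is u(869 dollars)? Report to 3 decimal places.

The first gamble pins u(539 dollars): it must equal 0.22·1 + 0.78·0 = 0.22.
The second indifference gives u(869 dollars) = 0.44·u(2,000 dollars) + 0.56·u(539 dollars) = 0.44·1.00 + 0.56·0.22 = 0.5632.

0.563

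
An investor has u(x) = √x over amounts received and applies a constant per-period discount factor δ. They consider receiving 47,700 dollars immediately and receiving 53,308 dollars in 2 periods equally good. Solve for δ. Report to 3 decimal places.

The payoff in 2 periods is discounted by δ^2, so u(47700) = δ^2·u(53308) and δ^2 = u(47700)/u(53308).
Since u(x) = √x, δ^2 = √(47700/53308) = 0.94594.
Hence δ = (0.94594)^(1/2) = 0.97259.

δ ≈ 0.973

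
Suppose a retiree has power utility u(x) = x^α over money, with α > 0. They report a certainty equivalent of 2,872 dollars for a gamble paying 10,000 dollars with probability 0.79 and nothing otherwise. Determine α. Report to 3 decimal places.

α ≈ 0.189

The lottery's expected utility is 0.79·u(10000) + 0.21·u(0) = 0.79·10000^α (since u(0) = 0 for α > 0).
Equating: 2872^α = 0.79·10000^α, i.e. 0.2872^α = 0.79.
α = ln(0.79) / ln(2872/10000) = -0.235722/-1.247576 ≈ 0.189.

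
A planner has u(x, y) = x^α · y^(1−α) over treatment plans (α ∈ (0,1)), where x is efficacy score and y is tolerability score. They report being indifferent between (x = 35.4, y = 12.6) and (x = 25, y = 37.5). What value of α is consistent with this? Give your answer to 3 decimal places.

α ≈ 0.758

Set the two utilities equal: 35.4^α·12.6^(1−α) = 25^α·37.5^(1−α).
Rearrange to (35.4/25)^α = (37.5/12.6)^(1−α) and take logs: α·0.347836 = (1−α)·1.090644.
Thus α·(1.438480) = 1.090644, so α = 1.090644/1.438480 ≈ 0.758.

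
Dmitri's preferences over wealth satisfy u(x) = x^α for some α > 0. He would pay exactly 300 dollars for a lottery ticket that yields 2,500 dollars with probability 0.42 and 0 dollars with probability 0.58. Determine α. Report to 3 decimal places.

Since u(0) = 0, the lottery's EU is 0.42·2500^α.
Setting u(300) equal to that: 300^α = 0.42·2500^α ⇒ (300/2500)^α = 0.42.
Taking logs: α·ln(300/2500) = ln(0.42), so α = -0.867501 / -2.120264 ≈ 0.409.

α ≈ 0.409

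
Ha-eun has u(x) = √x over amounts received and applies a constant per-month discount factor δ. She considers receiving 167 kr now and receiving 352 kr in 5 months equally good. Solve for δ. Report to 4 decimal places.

δ ≈ 0.9281

Indifference means u(167) = δ^5 · u(352), so δ^5 = u(167)/u(352).
With u(x) = √x: δ^5 = √167/√352 = √(167/352) = 0.68879.
So δ = 0.68879^(1/5) ≈ 0.9281.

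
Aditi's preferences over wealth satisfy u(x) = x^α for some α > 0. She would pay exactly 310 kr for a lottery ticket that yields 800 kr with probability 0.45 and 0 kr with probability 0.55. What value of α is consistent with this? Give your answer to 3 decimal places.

α ≈ 0.842

The lottery's expected utility is 0.45·u(800) + 0.55·u(0) = 0.45·800^α (since u(0) = 0 for α > 0).
Indifference: 310^α = 0.45·800^α, so (310/800)^α = 0.45.
α = ln(0.45) / ln(310/800) = -0.798508/-0.948039 ≈ 0.842.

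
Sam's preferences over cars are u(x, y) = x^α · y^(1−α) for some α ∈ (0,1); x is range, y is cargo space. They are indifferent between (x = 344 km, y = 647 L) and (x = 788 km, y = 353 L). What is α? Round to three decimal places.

Indifference: 344^α · 647^(1−α) = 788^α · 353^(1−α).
Rearrange to (344/788)^α = (353/647)^(1−α) and take logs: α·-0.828856 = (1−α)·-0.605878.
Thus α·(-1.434734) = -0.605878, so α = -0.605878/-1.434734 ≈ 0.422.

α ≈ 0.422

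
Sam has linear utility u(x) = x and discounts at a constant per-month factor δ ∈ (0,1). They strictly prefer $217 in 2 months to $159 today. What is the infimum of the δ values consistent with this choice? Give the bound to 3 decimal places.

Under u(x) = x this choice says 159 < δ^2·217.
Hence δ^2 > 159/217 = 0.73272, and x ↦ x^(1/2) is increasing on (0,∞).
δ > 0.73272^(1/2) = 0.856.

δ > 0.856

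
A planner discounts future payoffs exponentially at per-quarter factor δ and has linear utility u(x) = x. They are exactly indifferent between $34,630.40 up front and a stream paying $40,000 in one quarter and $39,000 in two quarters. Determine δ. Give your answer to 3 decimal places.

The stream is worth 40000δ + 39000δ² today, so 40000δ + 39000δ² = 34630.40.
So 39000δ² + 40000δ − 34630.40 = 0.
δ = (−40000 + √(40000² + 4·39000·34630.40)) / (2·39000) = (−40000 + √7002342400.00) / 78000 ≈ 0.560.

δ ≈ 0.560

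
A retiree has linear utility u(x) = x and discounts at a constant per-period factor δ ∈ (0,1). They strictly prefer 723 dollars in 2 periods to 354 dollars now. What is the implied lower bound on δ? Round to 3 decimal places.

Under u(x) = x this choice says 354 < δ^2·723.
Dividing by 723: δ^2 > 0.48963. Both sides are positive, so the square root keeps the direction.
δ > 0.48963^(1/2) = 0.700.

δ > 0.700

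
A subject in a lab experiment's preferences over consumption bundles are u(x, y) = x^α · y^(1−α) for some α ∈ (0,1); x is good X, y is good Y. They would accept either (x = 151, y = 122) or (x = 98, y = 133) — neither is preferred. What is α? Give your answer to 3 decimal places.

α ≈ 0.166

The Cobb–Douglas utilities coincide, so 151^α·122^(1−α) = 98^α·133^(1−α).
Rearrange to (151/98)^α = (133/122)^(1−α) and take logs: α·0.432312 = (1−α)·0.086328.
Thus α·(0.518640) = 0.086328, so α = 0.086328/0.518640 ≈ 0.166.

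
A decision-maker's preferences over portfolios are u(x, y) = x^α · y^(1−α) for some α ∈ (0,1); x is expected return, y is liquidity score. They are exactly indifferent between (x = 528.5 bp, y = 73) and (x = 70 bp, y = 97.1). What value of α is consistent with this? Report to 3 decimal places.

Set the two utilities equal: 528.5^α·73^(1−α) = 70^α·97.1^(1−α).
(528.5/70)^α = (97.1/73)^(1−α); take logs: α·ln(528.5/70) = (1−α)·ln(97.1/73), i.e. α·2.021548 = (1−α)·0.285282.
With A = 2.021548 and B = 0.285282: α·A = (1−α)·B, so α = B/(A+B) = 0.285282/2.306830 ≈ 0.124.

α ≈ 0.124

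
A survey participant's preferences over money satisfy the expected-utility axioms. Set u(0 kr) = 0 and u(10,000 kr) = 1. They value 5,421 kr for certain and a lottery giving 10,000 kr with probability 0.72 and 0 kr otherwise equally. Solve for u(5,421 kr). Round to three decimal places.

By the standard-gamble method, u(5,421 kr) is just the indifference probability on the best outcome: 0.72.

0.720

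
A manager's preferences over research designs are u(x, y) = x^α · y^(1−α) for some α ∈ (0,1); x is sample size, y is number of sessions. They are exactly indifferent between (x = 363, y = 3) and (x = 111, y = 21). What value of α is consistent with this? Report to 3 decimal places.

α ≈ 0.622

Indifference: 363^α · 3^(1−α) = 111^α · 21^(1−α).
Rearrange to (363/111)^α = (21/3)^(1−α) and take logs: α·1.184873 = (1−α)·1.945910.
With A = 1.184873 and B = 1.945910: α·A = (1−α)·B, so α = B/(A+B) = 1.945910/3.130783 ≈ 0.622.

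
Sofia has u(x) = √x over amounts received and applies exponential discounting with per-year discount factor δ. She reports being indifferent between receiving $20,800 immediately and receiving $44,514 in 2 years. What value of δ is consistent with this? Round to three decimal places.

The payoff in 2 years is discounted by δ^2, so u(20800) = δ^2·u(44514) and δ^2 = u(20800)/u(44514).
With u(x) = √x: δ^2 = √20800/√44514 = √(20800/44514) = 0.68357.
Taking the square root: δ = 0.68357^(1/2) ≈ 0.827.

δ ≈ 0.827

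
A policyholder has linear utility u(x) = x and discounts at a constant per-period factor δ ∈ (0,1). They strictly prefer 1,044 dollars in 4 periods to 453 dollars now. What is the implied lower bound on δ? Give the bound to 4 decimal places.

δ > 0.8116

Comparing present values: 453 < δ^4·1044.
Dividing by 1044: δ^4 > 0.43391. Both sides are positive, so the 4th root keeps the direction.
δ > 0.43391^(1/4) = 0.8116.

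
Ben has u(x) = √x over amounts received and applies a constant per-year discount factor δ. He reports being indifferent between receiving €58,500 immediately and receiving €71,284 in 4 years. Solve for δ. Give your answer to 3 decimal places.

Equating discounted utilities: u(58500) = δ^4·u(71284) ⇒ δ^4 = u(58500)/u(71284).
With u(x) = √x: δ^4 = √58500/√71284 = √(58500/71284) = 0.90590.
So δ = 0.90590^(1/4) ≈ 0.976.

δ ≈ 0.976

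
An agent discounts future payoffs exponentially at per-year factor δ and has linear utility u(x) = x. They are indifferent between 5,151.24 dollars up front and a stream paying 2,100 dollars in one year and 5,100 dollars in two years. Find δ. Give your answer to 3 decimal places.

δ ≈ 0.820

Equating present values: 5151.24 = 2100δ + 5100δ².
Rearranged: 5100δ² + 2100δ − 5151.24 = 0.
δ = (−2100 + √(2100² + 4·5100·5151.24)) / (2·5100) = (−2100 + √109495296.00) / 10200 ≈ 0.820.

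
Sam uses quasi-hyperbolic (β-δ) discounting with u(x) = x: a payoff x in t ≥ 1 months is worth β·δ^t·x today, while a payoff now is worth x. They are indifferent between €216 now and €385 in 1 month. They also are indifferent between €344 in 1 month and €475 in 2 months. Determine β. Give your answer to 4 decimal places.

Both payoffs in the second observation are in the future, so β drops out: δ^1·344 = δ^2·475 ⇒ δ = 344/475 = 0.72421.
Substituting δ into 216 = β·δ·385: β = 216/(278.821) ≈ 0.7747.

β ≈ 0.7747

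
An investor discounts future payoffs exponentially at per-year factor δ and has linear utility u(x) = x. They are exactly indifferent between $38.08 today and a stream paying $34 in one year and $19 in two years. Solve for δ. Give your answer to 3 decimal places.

The stream is worth 34δ + 19δ² today, so 34δ + 19δ² = 38.08.
So 19δ² + 34δ − 38.08 = 0.
By the quadratic formula (taking the positive root), δ = (−34 + √4050.08) / 38 ≈ 0.780.

δ ≈ 0.780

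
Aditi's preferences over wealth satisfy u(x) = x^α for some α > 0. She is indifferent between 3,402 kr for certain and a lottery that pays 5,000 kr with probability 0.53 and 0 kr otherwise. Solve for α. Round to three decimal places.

Since u(0) = 0, the lottery's EU is 0.53·5000^α.
Indifference: 3402^α = 0.53·5000^α, so (3402/5000)^α = 0.53.
Taking logs: α·ln(3402/5000) = ln(0.53), so α = -0.634878 / -0.385074 ≈ 1.649.

α ≈ 1.649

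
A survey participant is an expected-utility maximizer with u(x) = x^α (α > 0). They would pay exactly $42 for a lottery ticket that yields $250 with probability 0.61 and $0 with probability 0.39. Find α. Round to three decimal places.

α ≈ 0.277

EU(lottery) = 0.61·250^α + 0.39·0 = 0.61·250^α.
Setting u(42) equal to that: 42^α = 0.61·250^α ⇒ (42/250)^α = 0.61.
Take logs: α = ln 0.61 / ln(42/250) ≈ 0.27710.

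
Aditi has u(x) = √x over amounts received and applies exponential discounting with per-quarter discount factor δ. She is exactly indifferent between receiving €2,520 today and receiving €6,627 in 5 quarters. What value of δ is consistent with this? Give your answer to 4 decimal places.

δ ≈ 0.9078

The payoff in 5 quarters is discounted by δ^5, so u(2520) = δ^5·u(6627) and δ^5 = u(2520)/u(6627).
With u(x) = √x: δ^5 = √2520/√6627 = √(2520/6627) = 0.61665.
Hence δ = (0.61665)^(1/5) = 0.907838.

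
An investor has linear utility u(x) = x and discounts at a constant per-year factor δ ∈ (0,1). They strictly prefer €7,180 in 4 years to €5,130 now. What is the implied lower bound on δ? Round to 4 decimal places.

δ > 0.9194

The preference means 5130 < δ^4·7180.
Dividing by 7180: δ^4 > 0.71448. Both sides are positive, so the 4th root keeps the direction.
δ > 0.71448^(1/4) = 0.9194.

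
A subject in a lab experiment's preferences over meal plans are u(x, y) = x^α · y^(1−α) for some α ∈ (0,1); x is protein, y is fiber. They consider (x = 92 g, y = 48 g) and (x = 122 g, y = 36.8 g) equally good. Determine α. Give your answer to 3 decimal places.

α ≈ 0.485

Set the two utilities equal: 92^α·48^(1−α) = 122^α·36.8^(1−α).
Rearrange to (92/122)^α = (36.8/48)^(1−α) and take logs: α·-0.282232 = (1−α)·-0.265703.
With A = -0.282232 and B = -0.265703: α·A = (1−α)·B, so α = B/(A+B) = -0.265703/-0.547935 ≈ 0.485.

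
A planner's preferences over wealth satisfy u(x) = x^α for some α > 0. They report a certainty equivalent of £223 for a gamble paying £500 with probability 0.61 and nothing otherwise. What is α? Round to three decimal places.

α ≈ 0.612

Since u(0) = 0, the lottery's EU is 0.61·500^α.
Setting u(223) equal to that: 223^α = 0.61·500^α ⇒ (223/500)^α = 0.61.
α = ln(0.61) / ln(223/500) = -0.494296/-0.807436 ≈ 0.612.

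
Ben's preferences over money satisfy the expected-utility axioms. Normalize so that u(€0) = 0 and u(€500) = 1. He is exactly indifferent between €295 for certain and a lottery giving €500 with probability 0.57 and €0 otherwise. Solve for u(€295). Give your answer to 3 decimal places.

The indifference gives u(€295) = 0.57·u(€500) + 0.43·u(€0) = 0.57·1 + 0.43·0 = 0.57.

0.570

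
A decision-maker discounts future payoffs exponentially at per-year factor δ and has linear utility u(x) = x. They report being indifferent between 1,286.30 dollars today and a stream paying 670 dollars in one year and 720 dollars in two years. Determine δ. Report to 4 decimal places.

δ ≈ 0.9500

Present value of the stream is 670·δ + 720·δ². Indifference gives 670δ + 720δ² = 1286.30.
So 720δ² + 670δ − 1286.30 = 0.
δ = (−670 + √(670² + 4·720·1286.30)) / (2·720) = (−670 + √4153444.00) / 1440 ≈ 0.9500.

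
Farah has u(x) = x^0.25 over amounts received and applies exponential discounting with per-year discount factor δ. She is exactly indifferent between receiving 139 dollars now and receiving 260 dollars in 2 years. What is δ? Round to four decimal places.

Indifference means u(139) = δ^2 · u(260), so δ^2 = u(139)/u(260).
Since u(x) = x^0.25, δ^2 = (139/260)^0.25 = 0.53462^0.25 = 0.85509.
So δ = 0.85509^(1/2) ≈ 0.9247.

δ ≈ 0.9247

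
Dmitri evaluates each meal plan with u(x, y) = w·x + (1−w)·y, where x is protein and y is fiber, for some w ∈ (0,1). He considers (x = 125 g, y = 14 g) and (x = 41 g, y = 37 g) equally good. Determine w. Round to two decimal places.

Indifference: w·125 + (1−w)·14 = w·41 + (1−w)·37.
w·(125−41) = (1−w)·(37−14), i.e. w·84 = (1−w)·23.
The marginal rate of substitution is 23/84, so w = 23/(84+23) = 0.21.

w = 0.21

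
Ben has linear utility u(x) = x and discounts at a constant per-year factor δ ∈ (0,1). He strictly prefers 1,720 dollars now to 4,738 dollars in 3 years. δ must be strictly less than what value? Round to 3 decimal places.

Under u(x) = x this choice says 1720 > δ^3·4738.
Dividing by 4738: δ^3 < 0.36302. Both sides are positive, so the cube root keeps the direction.
δ < 0.36302^(1/3) = 0.713.

δ < 0.713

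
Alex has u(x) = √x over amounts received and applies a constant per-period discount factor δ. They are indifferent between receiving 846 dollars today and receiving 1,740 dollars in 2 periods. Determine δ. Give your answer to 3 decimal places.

Equating discounted utilities: u(846) = δ^2·u(1740) ⇒ δ^2 = u(846)/u(1740).
Since u(x) = √x, δ^2 = √(846/1740) = 0.69729.
Hence δ = (0.69729)^(1/2) = 0.83504.

δ ≈ 0.835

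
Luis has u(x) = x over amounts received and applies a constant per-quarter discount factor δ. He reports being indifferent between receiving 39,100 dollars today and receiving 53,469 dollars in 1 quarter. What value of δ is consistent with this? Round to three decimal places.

δ ≈ 0.731

Indifference means u(39100) = δ · u(53469), so δ = u(39100)/u(53469).
With u(x) = x: δ = 39100/53469 = 0.73126.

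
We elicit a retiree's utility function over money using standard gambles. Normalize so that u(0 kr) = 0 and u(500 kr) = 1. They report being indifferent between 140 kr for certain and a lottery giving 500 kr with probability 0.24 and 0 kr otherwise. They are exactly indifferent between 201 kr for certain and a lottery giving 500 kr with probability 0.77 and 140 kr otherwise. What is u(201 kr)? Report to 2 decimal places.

0.83

First, u(140 kr) = 0.24·u(500 kr) + 0.76·u(0 kr) = 0.24.
Then u(201 kr) = 0.77·u(500 kr) + 0.23·u(140 kr) = 0.77·1.00 + 0.23·0.24 = 0.8252.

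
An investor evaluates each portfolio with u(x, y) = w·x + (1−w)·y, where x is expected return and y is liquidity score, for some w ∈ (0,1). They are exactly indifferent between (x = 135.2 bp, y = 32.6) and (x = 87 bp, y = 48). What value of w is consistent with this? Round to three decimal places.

w = 0.242

Equating utilities: w·135.2 + (1−w)·32.6 = w·87 + (1−w)·48.
Collecting terms: w·48.2 = (1−w)·15.4.
Hence w = 15.4/(48.2+15.4) = 15.4/63.6 = 0.242.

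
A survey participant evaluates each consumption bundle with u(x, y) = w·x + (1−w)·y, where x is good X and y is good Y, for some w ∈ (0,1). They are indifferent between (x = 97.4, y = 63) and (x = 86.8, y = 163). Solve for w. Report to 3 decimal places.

w = 0.904

u(97.4,63) = u(86.8,163) means w·97.4 + (1−w)·63 = w·86.8 + (1−w)·163.
Collecting terms: w·10.6 = (1−w)·100.
The marginal rate of substitution is 100/10.6, so w = 100/(10.6+100) = 0.904.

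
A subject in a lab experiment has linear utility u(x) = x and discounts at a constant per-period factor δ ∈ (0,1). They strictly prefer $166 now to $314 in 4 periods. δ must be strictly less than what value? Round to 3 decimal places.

δ < 0.853

Comparing present values: 166 > δ^4·314.
Hence δ^4 < 166/314 = 0.52866, and x ↦ x^(1/4) is increasing on (0,∞).
δ < (166/314)^(1/4) ≈ 0.853.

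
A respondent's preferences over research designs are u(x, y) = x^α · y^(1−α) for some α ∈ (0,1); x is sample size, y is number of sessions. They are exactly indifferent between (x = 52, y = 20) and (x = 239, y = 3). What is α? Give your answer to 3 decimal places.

α ≈ 0.554

Indifference: 52^α · 20^(1−α) = 239^α · 3^(1−α).
(52/239)^α = (3/20)^(1−α); take logs: α·ln(52/239) = (1−α)·ln(3/20), i.e. α·-1.525220 = (1−α)·-1.897120.
Thus α·(-3.422340) = -1.897120, so α = -1.897120/-3.422340 ≈ 0.554.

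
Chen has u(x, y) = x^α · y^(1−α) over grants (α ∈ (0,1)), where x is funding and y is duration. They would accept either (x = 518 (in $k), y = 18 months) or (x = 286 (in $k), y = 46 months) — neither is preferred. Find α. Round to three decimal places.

α ≈ 0.612

Indifference: 518^α · 18^(1−α) = 286^α · 46^(1−α).
Rearrange to (518/286)^α = (46/18)^(1−α) and take logs: α·0.593983 = (1−α)·0.938270.
Thus α·(1.532253) = 0.938270, so α = 0.938270/1.532253 ≈ 0.612.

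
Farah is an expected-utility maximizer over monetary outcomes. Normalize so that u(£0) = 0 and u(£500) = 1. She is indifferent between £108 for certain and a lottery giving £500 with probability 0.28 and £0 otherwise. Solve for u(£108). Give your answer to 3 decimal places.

The indifference gives u(£108) = 0.28·u(£500) + 0.72·u(£0) = 0.28·1 + 0.72·0 = 0.28.

0.280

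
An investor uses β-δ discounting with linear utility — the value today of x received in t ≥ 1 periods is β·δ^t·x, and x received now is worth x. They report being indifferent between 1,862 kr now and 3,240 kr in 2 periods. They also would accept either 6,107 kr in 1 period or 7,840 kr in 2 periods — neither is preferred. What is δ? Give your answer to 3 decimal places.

Both payoffs in the second observation are in the future, so β drops out: δ^1·6107 = δ^2·7840 ⇒ δ = 6107/7840 = 0.77895.

δ ≈ 0.779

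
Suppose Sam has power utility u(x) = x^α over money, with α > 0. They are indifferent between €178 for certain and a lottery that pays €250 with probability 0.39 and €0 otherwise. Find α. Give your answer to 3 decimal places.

α ≈ 2.772

Since u(0) = 0, the lottery's EU is 0.39·250^α.
Setting u(178) equal to that: 178^α = 0.39·250^α ⇒ (178/250)^α = 0.39.
Taking logs: α·ln(178/250) = ln(0.39), so α = -0.941609 / -0.339677 ≈ 2.772.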